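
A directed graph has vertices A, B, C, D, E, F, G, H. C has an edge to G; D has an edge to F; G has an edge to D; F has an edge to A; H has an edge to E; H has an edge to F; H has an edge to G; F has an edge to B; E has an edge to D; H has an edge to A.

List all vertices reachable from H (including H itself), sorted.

A, B, D, E, F, G, H

Start at H.
Its neighbours: A, E, F, G.
Then their neighbours: B, D.
Nothing further is reachable.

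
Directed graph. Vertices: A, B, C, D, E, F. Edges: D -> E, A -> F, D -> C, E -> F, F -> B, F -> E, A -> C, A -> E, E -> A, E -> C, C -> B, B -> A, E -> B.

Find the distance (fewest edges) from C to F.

3

Distance 0: C.
Distance 1: B.
Distance 2: A.
Distance 3: E, F — contains F.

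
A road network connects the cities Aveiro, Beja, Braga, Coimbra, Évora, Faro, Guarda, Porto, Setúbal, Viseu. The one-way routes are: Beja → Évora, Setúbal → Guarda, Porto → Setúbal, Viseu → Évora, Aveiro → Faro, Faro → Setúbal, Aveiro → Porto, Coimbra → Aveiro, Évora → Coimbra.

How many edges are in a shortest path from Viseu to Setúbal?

5

Distance 0: Viseu.
Distance 1: Évora.
Distance 2: Coimbra.
Distance 3: Aveiro.
Distance 4: Faro, Porto.
Distance 5: Setúbal — contains Setúbal.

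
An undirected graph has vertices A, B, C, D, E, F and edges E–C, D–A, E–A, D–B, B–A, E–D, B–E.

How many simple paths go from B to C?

5

B–A–D–E–C
B–A–E–C
B–D–A–E–C
B–D–E–C
B–E–C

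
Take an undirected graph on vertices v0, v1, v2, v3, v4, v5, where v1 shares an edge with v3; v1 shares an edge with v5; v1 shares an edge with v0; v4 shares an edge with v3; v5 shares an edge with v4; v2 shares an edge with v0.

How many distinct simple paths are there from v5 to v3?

v5–v1–v3
v5–v4–v3

2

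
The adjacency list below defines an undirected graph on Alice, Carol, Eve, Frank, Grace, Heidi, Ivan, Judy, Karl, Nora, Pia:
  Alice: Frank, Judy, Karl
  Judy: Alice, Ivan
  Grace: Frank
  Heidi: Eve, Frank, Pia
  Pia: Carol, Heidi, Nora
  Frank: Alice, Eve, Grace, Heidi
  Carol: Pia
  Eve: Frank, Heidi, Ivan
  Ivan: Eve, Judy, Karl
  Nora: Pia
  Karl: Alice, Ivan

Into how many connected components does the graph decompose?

1

From Alice: component {Alice, Carol, Eve, Frank, Grace, Heidi, Ivan, Judy, Karl, Nora, Pia}.
That's 1 component.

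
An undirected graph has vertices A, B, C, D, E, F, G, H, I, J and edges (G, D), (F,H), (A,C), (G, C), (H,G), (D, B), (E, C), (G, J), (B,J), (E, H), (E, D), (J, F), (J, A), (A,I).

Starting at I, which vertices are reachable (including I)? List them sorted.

A, B, C, D, E, F, G, H, I, J

Start at I.
Its neighbours: A.
Then their neighbours: C, J.
Then next layer: B, E, F, G.
Then next layer: D, H.
Every vertex is now reached.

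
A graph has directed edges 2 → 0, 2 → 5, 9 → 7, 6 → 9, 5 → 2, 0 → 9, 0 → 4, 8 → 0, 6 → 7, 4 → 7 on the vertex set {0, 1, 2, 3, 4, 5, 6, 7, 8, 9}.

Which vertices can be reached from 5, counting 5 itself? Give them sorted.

Start at 5.
Its neighbours: 2.
Then their neighbours: 0.
Then next layer: 4, 9.
Then next layer: 7.
Nothing further is reachable.

0, 2, 4, 5, 7, 9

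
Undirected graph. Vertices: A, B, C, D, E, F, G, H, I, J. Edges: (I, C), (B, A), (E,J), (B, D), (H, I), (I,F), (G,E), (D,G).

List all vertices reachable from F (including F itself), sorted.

C, F, H, I

Start at F.
Its neighbours: I.
Then their neighbours: C, H.
Nothing further is reachable.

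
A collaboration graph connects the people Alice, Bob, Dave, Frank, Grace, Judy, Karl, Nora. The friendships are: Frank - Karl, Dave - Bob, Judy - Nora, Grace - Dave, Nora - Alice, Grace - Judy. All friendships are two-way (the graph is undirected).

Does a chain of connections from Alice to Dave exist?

Yes

Explore from Alice.
Distance 1: reach Nora.
Distance 2: reach Judy.
Distance 3: reach Grace.
Distance 4: reach Dave.
Found Dave.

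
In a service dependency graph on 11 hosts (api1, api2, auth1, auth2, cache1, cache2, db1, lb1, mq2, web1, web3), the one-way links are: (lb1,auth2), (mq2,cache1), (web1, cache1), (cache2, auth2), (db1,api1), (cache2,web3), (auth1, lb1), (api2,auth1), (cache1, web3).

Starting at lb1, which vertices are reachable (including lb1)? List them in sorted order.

auth2, lb1

Start at lb1.
Its neighbours: auth2.
Nothing further is reachable.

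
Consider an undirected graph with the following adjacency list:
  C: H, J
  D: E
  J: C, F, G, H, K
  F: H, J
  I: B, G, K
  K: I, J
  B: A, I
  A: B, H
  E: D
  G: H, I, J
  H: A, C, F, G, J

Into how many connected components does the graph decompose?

2

From A: component {A, B, C, F, G, H, I, J, K}.
From D: component {D, E}.
That's 2 components.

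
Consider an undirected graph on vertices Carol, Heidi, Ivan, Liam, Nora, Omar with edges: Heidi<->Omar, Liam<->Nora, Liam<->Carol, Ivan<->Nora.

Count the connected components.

2

From Carol: component {Carol, Ivan, Liam, Nora}.
From Heidi: component {Heidi, Omar}.
That's 2 components.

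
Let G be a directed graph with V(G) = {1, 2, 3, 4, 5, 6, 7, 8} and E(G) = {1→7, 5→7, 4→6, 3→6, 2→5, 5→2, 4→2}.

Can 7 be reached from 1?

Yes

Explore from 1.
Distance 1: reach 7.
Found 7.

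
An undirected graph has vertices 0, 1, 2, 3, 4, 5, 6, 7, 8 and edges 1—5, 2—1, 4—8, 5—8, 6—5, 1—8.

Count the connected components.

From 0: component {0}.
From 1: component {1, 2, 4, 5, 6, 8}.
From 3: component {3}.
From 7: component {7}.
That's 4 components.

4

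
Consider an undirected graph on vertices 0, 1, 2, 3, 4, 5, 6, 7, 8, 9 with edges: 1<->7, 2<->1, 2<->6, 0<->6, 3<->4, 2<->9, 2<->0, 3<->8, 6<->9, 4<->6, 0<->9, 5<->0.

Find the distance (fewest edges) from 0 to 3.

3

Distance 0: 0.
Distance 1: 2, 5, 6, 9.
Distance 2: 1, 4.
Distance 3: 3, 7 — contains 3.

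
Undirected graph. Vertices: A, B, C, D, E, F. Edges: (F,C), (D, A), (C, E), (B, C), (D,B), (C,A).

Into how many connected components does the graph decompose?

From A: component {A, B, C, D, E, F}.
That's 1 component.

1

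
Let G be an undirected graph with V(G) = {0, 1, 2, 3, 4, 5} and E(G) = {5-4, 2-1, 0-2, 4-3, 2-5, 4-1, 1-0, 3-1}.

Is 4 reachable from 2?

Explore from 2.
Distance 1: reach 0, 1, 5.
Distance 2: reach 3, 4.
Found 4.

Yes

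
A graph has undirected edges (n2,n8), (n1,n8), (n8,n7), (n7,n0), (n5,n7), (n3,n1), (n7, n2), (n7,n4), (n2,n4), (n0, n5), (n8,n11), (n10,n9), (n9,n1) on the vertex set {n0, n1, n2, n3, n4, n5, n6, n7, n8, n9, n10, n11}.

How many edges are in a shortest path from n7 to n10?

4

Distance 0: n7.
Distance 1: n0, n2, n4, n5, n8.
Distance 2: n1, n11.
Distance 3: n3, n9.
Distance 4: n10 — contains n10.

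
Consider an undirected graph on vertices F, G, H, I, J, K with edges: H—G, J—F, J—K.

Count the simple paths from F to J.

F–J

1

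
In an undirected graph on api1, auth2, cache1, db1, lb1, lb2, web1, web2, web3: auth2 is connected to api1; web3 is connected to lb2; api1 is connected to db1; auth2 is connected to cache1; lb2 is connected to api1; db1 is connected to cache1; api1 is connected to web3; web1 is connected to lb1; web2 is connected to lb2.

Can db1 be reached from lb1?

No

Explore from lb1.
Distance 1: reach web1.
The search is exhausted without reaching db1; it lies in a different component.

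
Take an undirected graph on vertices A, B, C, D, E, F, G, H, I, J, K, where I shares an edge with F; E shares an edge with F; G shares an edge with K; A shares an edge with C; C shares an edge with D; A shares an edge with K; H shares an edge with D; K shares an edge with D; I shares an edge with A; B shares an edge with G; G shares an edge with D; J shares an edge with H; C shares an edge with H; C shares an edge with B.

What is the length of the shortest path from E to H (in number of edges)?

Distance 0: E.
Distance 1: F.
Distance 2: I.
Distance 3: A.
Distance 4: C, K.
Distance 5: B, D, G, H — contains H.

5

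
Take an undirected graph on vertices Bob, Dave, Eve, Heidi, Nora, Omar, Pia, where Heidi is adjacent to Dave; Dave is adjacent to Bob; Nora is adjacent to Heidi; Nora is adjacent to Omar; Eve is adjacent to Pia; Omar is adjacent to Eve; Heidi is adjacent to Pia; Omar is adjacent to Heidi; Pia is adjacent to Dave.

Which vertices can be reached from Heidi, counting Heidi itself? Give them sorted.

Start at Heidi.
Its neighbours: Dave, Nora, Omar, Pia.
Then their neighbours: Bob, Eve.
Every vertex is now reached.

Bob, Dave, Eve, Heidi, Nora, Omar, Pia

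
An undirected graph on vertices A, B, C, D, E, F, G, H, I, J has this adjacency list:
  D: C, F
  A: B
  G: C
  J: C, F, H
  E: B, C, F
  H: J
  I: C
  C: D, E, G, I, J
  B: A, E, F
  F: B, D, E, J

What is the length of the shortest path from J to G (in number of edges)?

2

Distance 0: J.
Distance 1: C, F, H.
Distance 2: B, D, E, G, I — contains G.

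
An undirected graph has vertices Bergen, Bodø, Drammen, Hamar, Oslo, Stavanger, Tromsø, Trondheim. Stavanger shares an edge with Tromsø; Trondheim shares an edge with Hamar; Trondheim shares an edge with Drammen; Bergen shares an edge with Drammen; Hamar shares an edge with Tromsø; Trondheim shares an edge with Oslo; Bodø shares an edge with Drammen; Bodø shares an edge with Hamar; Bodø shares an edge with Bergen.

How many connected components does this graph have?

1

From Bergen: component {Bergen, Bodø, Drammen, Hamar, Oslo, Stavanger, Tromsø, Trondheim}.
That's 1 component.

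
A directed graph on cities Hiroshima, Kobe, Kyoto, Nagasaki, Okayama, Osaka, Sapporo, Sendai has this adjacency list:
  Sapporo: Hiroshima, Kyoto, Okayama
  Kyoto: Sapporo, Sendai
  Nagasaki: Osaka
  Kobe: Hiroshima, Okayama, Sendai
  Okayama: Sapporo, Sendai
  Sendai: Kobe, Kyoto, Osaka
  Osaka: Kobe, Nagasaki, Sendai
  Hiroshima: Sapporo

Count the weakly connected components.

1

From Hiroshima: component {Hiroshima, Kobe, Kyoto, Nagasaki, Okayama, Osaka, Sapporo, Sendai}.
That's 1 component.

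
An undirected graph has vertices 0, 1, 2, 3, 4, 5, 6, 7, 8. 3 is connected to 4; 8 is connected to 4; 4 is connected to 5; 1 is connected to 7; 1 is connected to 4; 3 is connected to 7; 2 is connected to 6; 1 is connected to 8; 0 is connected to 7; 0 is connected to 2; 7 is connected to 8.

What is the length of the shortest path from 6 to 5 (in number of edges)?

Distance 0: 6.
Distance 1: 2.
Distance 2: 0.
Distance 3: 7.
Distance 4: 1, 3, 8.
Distance 5: 4.
Distance 6: 5 — contains 5.

6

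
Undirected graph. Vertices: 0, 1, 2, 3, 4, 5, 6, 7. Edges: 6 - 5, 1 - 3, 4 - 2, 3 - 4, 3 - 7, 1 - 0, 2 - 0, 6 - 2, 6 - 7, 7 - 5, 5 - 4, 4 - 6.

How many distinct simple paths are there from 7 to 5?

12

7–3–1–0–2–4–5
7–3–1–0–2–4–6–5
7–3–1–0–2–6–4–5
7–3–1–0–2–6–5
7–3–4–2–6–5
7–3–4–5
7–3–4–6–5
7–5
7–6–2–0–1–3–4–5
7–6–2–4–5
7–6–4–5
7–6–5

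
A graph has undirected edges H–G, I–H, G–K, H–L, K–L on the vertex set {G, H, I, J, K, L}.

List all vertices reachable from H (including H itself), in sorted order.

Start at H.
Its neighbours: G, I, L.
Then their neighbours: K.
Nothing further is reachable.

G, H, I, K, L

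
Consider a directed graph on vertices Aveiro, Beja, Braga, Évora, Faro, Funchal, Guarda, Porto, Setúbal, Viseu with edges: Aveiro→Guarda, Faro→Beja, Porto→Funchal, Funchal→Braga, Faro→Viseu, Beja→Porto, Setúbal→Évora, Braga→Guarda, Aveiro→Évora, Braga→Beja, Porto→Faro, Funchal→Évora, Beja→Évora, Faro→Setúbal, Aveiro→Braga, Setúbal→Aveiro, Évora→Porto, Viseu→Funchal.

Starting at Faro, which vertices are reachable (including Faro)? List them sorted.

Start at Faro.
Its neighbours: Beja, Setúbal, Viseu.
Then their neighbours: Aveiro, Évora, Funchal, Porto.
Then next layer: Braga, Guarda.
Every vertex is now reached.

Aveiro, Beja, Braga, Évora, Faro, Funchal, Guarda, Porto, Setúbal, Viseu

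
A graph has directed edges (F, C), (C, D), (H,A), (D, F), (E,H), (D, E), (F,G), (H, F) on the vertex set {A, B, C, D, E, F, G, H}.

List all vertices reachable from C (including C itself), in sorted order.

A, C, D, E, F, G, H

Start at C.
Its neighbours: D.
Then their neighbours: E, F.
Then next layer: G, H.
Then next layer: A.
Nothing further is reachable.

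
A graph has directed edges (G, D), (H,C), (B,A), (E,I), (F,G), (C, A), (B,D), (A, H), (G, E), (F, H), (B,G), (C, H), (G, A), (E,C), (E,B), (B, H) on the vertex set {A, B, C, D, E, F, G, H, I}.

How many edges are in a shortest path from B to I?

3

Distance 0: B.
Distance 1: A, D, G, H.
Distance 2: C, E.
Distance 3: I — contains I.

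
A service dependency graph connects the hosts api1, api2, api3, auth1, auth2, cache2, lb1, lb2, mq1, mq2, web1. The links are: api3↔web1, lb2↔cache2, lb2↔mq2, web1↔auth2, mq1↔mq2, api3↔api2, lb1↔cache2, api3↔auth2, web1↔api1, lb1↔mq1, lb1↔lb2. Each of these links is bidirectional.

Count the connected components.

From api1: component {api1, api2, api3, auth2, web1}.
From auth1: component {auth1}.
From cache2: component {cache2, lb1, lb2, mq1, mq2}.
That's 3 components.

3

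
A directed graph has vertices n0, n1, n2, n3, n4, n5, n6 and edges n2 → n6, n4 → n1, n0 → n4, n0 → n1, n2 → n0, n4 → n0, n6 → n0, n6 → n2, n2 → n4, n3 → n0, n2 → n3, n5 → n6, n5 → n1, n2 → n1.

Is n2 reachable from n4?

Explore from n4.
Distance 1: reach n0, n1.
The search from n4 is exhausted; no directed path reaches n2.

No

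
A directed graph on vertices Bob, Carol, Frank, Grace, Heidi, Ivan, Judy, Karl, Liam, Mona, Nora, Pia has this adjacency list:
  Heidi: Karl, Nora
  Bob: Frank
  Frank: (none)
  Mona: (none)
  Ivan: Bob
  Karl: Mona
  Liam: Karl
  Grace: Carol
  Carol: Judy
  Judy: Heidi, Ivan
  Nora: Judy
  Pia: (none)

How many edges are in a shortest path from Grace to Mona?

Distance 0: Grace.
Distance 1: Carol.
Distance 2: Judy.
Distance 3: Heidi, Ivan.
Distance 4: Bob, Karl, Nora.
Distance 5: Frank, Mona — contains Mona.

5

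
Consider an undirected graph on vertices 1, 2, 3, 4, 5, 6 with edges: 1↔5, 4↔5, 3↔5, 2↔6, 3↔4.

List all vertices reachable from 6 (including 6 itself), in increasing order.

Start at 6.
Its neighbours: 2.
Nothing further is reachable.

2, 6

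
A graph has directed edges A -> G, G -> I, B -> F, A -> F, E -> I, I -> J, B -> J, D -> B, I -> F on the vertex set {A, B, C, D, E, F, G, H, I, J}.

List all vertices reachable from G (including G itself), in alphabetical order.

F, G, I, J

Start at G.
Its neighbours: I.
Then their neighbours: F, J.
Nothing further is reachable.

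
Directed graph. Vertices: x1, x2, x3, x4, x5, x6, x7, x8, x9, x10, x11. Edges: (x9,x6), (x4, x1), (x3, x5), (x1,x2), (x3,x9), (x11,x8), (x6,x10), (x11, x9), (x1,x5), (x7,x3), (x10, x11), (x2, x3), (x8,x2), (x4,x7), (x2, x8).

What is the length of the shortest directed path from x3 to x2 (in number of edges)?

6

Distance 0: x3.
Distance 1: x5, x9.
Distance 2: x6.
Distance 3: x10.
Distance 4: x11.
Distance 5: x8.
Distance 6: x2 — contains x2.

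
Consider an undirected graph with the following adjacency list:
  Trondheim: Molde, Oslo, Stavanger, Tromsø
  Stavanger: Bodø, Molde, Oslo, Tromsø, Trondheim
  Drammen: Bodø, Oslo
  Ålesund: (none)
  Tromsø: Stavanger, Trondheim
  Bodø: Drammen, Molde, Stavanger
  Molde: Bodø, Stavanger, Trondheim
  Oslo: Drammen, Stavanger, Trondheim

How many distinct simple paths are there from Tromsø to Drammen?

Tromsø–Stavanger–Bodø–Drammen
Tromsø–Stavanger–Bodø–Molde–Trondheim–Oslo–Drammen
Tromsø–Stavanger–Molde–Bodø–Drammen
Tromsø–Stavanger–Molde–Trondheim–Oslo–Drammen
Tromsø–Stavanger–Oslo–Drammen
Tromsø–Stavanger–Oslo–Trondheim–Molde–Bodø–Drammen
Tromsø–Stavanger–Trondheim–Molde–Bodø–Drammen
Tromsø–Stavanger–Trondheim–Oslo–Drammen
... and 10 more.

18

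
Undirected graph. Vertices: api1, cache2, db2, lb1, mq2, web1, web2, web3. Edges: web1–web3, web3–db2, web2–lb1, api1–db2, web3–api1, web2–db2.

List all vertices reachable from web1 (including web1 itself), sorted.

Start at web1.
Its neighbours: web3.
Then their neighbours: api1, db2.
Then next layer: web2.
Then next layer: lb1.
Nothing further is reachable.

api1, db2, lb1, web1, web2, web3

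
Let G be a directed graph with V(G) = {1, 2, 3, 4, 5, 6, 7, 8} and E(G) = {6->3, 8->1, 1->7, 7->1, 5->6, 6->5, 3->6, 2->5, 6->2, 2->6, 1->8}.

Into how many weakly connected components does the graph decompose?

From 1: component {1, 7, 8}.
From 2: component {2, 3, 5, 6}.
From 4: component {4}.
That's 3 components.

3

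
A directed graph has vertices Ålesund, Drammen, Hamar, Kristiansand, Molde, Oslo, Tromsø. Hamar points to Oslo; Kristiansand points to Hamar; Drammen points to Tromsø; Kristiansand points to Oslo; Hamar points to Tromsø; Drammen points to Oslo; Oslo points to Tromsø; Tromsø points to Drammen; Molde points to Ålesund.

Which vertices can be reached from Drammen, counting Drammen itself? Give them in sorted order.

Drammen, Oslo, Tromsø

Start at Drammen.
Its neighbours: Oslo, Tromsø.
Nothing further is reachable.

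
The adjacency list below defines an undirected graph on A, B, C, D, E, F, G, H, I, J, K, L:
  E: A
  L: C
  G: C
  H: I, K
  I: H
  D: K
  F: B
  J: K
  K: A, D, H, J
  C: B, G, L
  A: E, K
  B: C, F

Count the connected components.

From A: component {A, D, E, H, I, J, K}.
From B: component {B, C, F, G, L}.
That's 2 components.

2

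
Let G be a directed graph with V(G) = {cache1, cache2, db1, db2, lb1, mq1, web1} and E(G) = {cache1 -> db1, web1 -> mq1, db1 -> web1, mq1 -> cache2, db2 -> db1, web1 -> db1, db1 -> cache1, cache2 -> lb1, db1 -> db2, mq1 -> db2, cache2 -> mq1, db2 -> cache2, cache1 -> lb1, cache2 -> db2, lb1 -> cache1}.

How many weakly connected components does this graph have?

From cache1: component {cache1, cache2, db1, db2, lb1, mq1, web1}.
That's 1 component.

1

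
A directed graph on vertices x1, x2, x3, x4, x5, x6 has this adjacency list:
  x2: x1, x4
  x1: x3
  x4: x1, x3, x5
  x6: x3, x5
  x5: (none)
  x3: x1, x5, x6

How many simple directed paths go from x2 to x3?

x2→x1→x3
x2→x4→x1→x3
x2→x4→x3

3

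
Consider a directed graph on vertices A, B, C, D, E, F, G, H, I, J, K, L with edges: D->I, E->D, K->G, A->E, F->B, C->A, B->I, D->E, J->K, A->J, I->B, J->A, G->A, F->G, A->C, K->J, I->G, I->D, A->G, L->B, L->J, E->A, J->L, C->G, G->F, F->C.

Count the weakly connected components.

2

From A: component {A, B, C, D, E, F, G, I, J, K, L}.
From H: component {H}.
That's 2 components.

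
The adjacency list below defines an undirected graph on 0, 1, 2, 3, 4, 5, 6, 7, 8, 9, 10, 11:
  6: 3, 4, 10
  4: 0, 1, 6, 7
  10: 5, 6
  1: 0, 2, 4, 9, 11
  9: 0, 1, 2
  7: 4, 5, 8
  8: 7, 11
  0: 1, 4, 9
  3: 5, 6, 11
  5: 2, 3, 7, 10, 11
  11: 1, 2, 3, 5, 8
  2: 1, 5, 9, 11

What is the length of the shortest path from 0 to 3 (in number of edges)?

3

Distance 0: 0.
Distance 1: 1, 4, 9.
Distance 2: 2, 6, 7, 11.
Distance 3: 3, 5, 8, 10 — contains 3.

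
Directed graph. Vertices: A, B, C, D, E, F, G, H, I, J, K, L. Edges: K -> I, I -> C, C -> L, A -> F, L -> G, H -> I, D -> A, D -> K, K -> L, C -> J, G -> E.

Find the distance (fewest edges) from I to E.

Distance 0: I.
Distance 1: C.
Distance 2: J, L.
Distance 3: G.
Distance 4: E — contains E.

4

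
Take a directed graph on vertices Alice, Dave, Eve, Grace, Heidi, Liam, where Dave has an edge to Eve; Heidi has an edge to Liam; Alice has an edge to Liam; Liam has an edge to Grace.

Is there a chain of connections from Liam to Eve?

Explore from Liam.
Distance 1: reach Grace.
The search from Liam is exhausted; no directed path reaches Eve.

No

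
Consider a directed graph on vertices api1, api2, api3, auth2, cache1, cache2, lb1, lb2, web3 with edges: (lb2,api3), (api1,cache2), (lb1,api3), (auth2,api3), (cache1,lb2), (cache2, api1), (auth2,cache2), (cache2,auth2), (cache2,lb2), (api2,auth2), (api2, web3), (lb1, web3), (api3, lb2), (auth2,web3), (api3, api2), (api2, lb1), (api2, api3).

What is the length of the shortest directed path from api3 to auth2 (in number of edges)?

Distance 0: api3.
Distance 1: api2, lb2.
Distance 2: auth2, lb1, web3 — contains auth2.

2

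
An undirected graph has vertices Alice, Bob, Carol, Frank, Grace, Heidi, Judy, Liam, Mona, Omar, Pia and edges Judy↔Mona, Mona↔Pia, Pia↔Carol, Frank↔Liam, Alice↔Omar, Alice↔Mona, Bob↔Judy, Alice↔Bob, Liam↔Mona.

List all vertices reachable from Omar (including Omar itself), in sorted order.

Alice, Bob, Carol, Frank, Judy, Liam, Mona, Omar, Pia

Start at Omar.
Its neighbours: Alice.
Then their neighbours: Bob, Mona.
Then next layer: Judy, Liam, Pia.
Then next layer: Carol, Frank.
Nothing further is reachable.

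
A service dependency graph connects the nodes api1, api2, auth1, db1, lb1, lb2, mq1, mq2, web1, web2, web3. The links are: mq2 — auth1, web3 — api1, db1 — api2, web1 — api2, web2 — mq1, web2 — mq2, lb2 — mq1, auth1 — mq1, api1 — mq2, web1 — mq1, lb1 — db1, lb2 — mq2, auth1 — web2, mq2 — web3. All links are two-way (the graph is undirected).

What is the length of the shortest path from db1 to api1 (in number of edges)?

6

Distance 0: db1.
Distance 1: api2, lb1.
Distance 2: web1.
Distance 3: mq1.
Distance 4: auth1, lb2, web2.
Distance 5: mq2.
Distance 6: api1, web3 — contains api1.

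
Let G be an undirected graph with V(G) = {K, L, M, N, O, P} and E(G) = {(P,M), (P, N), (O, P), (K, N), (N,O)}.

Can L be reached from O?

No

Explore from O.
Distance 1: reach N, P.
Distance 2: reach K, M.
The search is exhausted without reaching L; it lies in a different component.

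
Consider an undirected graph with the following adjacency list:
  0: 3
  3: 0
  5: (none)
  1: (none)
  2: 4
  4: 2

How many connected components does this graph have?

From 0: component {0, 3}.
From 1: component {1}.
From 2: component {2, 4}.
From 5: component {5}.
That's 4 components.

4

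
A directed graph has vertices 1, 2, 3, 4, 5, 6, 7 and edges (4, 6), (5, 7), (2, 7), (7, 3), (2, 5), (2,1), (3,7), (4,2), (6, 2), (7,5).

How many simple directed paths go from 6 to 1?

6→2→1

1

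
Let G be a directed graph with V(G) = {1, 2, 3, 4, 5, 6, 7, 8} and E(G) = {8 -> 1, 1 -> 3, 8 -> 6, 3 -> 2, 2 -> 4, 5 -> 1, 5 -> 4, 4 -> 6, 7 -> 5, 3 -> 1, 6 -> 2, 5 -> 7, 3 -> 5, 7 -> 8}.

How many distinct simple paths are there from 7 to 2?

7→5→1→3→2
7→5→4→6→2
7→8→1→3→2
7→8→1→3→5→4→6→2
7→8→6→2

5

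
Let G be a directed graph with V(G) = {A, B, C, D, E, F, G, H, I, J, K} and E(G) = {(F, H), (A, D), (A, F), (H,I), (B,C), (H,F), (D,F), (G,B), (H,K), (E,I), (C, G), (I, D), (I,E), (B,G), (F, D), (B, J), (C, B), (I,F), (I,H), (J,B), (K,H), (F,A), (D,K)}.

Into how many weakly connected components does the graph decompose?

From A: component {A, D, E, F, H, I, K}.
From B: component {B, C, G, J}.
That's 2 components.

2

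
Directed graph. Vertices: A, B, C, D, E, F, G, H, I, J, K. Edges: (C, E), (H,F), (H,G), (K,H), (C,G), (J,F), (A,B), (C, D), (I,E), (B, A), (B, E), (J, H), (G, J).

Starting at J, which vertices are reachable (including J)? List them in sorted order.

Start at J.
Its neighbours: F, H.
Then their neighbours: G.
Nothing further is reachable.

F, G, H, J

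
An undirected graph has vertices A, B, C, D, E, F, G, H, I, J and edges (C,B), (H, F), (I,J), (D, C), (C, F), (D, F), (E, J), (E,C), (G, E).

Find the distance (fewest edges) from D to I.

Distance 0: D.
Distance 1: C, F.
Distance 2: B, E, H.
Distance 3: G, J.
Distance 4: I — contains I.

4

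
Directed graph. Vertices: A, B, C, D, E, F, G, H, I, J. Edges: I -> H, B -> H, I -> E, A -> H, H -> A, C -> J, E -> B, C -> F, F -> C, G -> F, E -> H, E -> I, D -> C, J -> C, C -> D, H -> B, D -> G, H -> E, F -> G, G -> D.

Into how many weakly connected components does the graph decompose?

2

From A: component {A, B, E, H, I}.
From C: component {C, D, F, G, J}.
That's 2 components.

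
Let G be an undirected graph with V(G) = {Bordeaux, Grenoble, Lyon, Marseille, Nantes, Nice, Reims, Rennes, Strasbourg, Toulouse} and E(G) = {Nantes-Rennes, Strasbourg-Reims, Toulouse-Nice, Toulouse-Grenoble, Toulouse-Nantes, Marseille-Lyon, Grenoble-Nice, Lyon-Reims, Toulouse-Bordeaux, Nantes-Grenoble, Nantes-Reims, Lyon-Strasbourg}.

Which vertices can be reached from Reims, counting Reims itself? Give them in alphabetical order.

Bordeaux, Grenoble, Lyon, Marseille, Nantes, Nice, Reims, Rennes, Strasbourg, Toulouse

Start at Reims.
Its neighbours: Lyon, Nantes, Strasbourg.
Then their neighbours: Grenoble, Marseille, Rennes, Toulouse.
Then next layer: Bordeaux, Nice.
Every vertex is now reached.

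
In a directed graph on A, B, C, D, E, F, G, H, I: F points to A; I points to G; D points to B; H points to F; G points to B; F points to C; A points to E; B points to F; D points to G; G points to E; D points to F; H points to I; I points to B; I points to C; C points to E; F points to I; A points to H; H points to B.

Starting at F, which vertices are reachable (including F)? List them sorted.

Start at F.
Its neighbours: A, C, I.
Then their neighbours: B, E, G, H.
Nothing further is reachable.

A, B, C, E, F, G, H, I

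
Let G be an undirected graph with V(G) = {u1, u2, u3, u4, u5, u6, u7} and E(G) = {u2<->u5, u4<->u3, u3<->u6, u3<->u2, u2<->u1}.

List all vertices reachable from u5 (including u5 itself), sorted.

u1, u2, u3, u4, u5, u6

Start at u5.
Its neighbours: u2.
Then their neighbours: u1, u3.
Then next layer: u4, u6.
Nothing further is reachable.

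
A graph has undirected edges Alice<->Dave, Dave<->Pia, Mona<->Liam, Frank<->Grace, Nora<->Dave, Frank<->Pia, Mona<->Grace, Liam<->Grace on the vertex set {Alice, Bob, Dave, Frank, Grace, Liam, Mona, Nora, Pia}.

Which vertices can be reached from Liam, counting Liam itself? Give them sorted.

Start at Liam.
Its neighbours: Grace, Mona.
Then their neighbours: Frank.
Then next layer: Pia.
Then next layer: Dave.
Then next layer: Alice, Nora.
Nothing further is reachable.

Alice, Dave, Frank, Grace, Liam, Mona, Nora, Pia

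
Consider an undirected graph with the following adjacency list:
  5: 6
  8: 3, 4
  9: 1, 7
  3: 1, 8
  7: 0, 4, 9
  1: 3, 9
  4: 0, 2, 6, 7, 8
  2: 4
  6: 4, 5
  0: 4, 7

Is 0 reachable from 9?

Yes

Explore from 9.
Distance 1: reach 1, 7.
Distance 2: reach 0, 3, 4.
Found 0.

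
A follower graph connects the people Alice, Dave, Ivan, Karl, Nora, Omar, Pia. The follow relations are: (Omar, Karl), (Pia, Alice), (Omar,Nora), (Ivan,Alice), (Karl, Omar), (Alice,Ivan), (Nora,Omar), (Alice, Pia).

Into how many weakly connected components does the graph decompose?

3

From Alice: component {Alice, Ivan, Pia}.
From Dave: component {Dave}.
From Karl: component {Karl, Nora, Omar}.
That's 3 components.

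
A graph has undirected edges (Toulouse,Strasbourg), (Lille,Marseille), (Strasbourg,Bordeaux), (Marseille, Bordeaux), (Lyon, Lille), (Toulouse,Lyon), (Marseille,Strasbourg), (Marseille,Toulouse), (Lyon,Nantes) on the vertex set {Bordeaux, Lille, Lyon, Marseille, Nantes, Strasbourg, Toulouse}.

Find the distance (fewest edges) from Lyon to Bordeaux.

3

Distance 0: Lyon.
Distance 1: Lille, Nantes, Toulouse.
Distance 2: Marseille, Strasbourg.
Distance 3: Bordeaux — contains Bordeaux.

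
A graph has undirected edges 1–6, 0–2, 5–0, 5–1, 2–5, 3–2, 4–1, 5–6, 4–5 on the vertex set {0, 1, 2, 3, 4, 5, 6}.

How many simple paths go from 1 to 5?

3

1–4–5
1–5
1–6–5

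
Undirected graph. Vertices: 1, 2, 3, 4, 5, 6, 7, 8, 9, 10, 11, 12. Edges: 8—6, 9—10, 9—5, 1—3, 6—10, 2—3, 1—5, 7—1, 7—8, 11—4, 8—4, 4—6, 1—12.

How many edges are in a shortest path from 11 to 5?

5

Distance 0: 11.
Distance 1: 4.
Distance 2: 6, 8.
Distance 3: 7, 10.
Distance 4: 1, 9.
Distance 5: 3, 5, 12 — contains 5.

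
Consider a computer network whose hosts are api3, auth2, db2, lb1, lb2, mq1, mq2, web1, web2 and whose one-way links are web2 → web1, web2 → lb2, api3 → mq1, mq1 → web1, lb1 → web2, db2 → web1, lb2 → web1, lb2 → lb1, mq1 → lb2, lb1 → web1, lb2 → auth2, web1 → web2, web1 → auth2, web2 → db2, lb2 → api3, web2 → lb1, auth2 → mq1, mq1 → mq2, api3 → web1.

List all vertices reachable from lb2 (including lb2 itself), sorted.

api3, auth2, db2, lb1, lb2, mq1, mq2, web1, web2

Start at lb2.
Its neighbours: api3, auth2, lb1, web1.
Then their neighbours: mq1, web2.
Then next layer: db2, mq2.
Every vertex is now reached.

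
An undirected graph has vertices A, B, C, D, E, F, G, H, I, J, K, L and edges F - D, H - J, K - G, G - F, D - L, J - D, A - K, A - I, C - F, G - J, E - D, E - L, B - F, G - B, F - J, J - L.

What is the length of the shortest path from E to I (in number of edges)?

6

Distance 0: E.
Distance 1: D, L.
Distance 2: F, J.
Distance 3: B, C, G, H.
Distance 4: K.
Distance 5: A.
Distance 6: I — contains I.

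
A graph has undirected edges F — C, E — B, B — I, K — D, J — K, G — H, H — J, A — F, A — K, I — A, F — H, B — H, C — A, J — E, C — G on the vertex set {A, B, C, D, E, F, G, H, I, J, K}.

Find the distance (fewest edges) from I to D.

3

Distance 0: I.
Distance 1: A, B.
Distance 2: C, E, F, H, K.
Distance 3: D, G, J — contains D.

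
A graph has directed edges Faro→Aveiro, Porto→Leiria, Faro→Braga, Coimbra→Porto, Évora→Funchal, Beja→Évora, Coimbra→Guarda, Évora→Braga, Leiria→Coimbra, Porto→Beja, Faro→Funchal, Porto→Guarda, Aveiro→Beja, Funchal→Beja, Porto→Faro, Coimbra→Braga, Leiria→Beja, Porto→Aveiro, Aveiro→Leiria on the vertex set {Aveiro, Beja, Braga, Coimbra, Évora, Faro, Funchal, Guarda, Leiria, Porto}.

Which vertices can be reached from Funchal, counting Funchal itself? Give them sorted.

Beja, Braga, Évora, Funchal

Start at Funchal.
Its neighbours: Beja.
Then their neighbours: Évora.
Then next layer: Braga.
Nothing further is reachable.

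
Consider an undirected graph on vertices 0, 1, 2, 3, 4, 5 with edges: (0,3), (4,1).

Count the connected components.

4

From 0: component {0, 3}.
From 1: component {1, 4}.
From 2: component {2}.
From 5: component {5}.
That's 4 components.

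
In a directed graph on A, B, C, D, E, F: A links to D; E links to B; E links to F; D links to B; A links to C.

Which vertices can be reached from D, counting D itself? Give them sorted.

Start at D.
Its neighbours: B.
Nothing further is reachable.

B, D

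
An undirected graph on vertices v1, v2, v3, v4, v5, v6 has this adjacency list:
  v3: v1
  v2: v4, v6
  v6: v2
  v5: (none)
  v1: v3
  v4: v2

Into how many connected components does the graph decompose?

3

From v1: component {v1, v3}.
From v2: component {v2, v4, v6}.
From v5: component {v5}.
That's 3 components.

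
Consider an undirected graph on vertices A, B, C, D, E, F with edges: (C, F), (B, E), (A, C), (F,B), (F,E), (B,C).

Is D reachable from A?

Explore from A.
Distance 1: reach C.
Distance 2: reach B, F.
Distance 3: reach E.
The search is exhausted without reaching D; it lies in a different component.

No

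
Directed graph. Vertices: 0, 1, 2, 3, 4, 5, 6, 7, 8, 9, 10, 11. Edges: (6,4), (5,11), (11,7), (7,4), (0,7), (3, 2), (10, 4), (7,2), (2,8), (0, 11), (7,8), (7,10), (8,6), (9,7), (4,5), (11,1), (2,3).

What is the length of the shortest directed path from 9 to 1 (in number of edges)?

Distance 0: 9.
Distance 1: 7.
Distance 2: 2, 4, 8, 10.
Distance 3: 3, 5, 6.
Distance 4: 11.
Distance 5: 1 — contains 1.

5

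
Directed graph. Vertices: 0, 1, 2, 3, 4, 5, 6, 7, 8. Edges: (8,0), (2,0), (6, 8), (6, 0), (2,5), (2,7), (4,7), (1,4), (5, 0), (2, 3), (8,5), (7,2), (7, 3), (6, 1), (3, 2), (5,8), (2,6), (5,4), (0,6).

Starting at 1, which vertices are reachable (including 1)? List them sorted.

Start at 1.
Its neighbours: 4.
Then their neighbours: 7.
Then next layer: 2, 3.
Then next layer: 0, 5, 6.
Then next layer: 8.
Every vertex is now reached.

0, 1, 2, 3, 4, 5, 6, 7, 8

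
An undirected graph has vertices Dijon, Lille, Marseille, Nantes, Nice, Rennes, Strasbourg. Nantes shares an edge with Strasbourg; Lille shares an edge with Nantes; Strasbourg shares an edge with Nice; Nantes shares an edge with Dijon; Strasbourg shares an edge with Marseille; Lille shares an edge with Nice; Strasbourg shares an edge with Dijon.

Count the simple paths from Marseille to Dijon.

Marseille–Strasbourg–Dijon
Marseille–Strasbourg–Nantes–Dijon
Marseille–Strasbourg–Nice–Lille–Nantes–Dijon

3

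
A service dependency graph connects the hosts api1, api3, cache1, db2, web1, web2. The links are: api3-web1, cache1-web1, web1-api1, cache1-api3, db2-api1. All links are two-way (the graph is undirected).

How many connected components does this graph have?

2

From api1: component {api1, api3, cache1, db2, web1}.
From web2: component {web2}.
That's 2 components.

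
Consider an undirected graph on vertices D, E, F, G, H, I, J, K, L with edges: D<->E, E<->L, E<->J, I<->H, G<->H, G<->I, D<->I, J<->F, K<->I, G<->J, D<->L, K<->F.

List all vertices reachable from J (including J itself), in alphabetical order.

D, E, F, G, H, I, J, K, L

Start at J.
Its neighbours: E, F, G.
Then their neighbours: D, H, I, K, L.
Every vertex is now reached.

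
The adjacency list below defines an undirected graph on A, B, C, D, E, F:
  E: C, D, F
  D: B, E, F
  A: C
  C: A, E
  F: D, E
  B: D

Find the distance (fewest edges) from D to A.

3

Distance 0: D.
Distance 1: B, E, F.
Distance 2: C.
Distance 3: A — contains A.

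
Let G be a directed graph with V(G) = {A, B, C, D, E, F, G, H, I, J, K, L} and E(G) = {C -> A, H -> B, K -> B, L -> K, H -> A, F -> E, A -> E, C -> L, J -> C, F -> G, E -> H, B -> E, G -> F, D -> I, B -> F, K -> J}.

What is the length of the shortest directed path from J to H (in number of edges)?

4

Distance 0: J.
Distance 1: C.
Distance 2: A, L.
Distance 3: E, K.
Distance 4: B, H — contains H.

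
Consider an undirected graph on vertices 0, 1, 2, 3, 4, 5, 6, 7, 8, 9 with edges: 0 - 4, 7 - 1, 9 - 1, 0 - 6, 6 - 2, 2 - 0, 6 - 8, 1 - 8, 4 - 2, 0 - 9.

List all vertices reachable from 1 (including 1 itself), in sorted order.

Start at 1.
Its neighbours: 7, 8, 9.
Then their neighbours: 0, 6.
Then next layer: 2, 4.
Nothing further is reachable.

0, 1, 2, 4, 6, 7, 8, 9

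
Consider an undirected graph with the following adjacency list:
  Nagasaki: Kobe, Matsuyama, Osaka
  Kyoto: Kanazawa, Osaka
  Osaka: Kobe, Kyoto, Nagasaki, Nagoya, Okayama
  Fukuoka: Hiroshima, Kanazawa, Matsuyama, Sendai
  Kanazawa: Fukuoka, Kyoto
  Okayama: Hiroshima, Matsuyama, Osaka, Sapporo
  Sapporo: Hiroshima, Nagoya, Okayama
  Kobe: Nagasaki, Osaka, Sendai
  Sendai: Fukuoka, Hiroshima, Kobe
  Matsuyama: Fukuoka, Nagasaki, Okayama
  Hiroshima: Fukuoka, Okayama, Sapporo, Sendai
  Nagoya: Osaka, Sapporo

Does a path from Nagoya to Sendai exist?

Yes

Explore from Nagoya.
Distance 1: reach Osaka, Sapporo.
Distance 2: reach Hiroshima, Kobe, Kyoto, Nagasaki, Okayama.
Distance 3: reach Fukuoka, Kanazawa, Matsuyama, Sendai.
Found Sendai.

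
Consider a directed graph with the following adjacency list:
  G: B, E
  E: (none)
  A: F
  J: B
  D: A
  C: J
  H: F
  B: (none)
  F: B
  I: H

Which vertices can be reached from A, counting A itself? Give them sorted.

A, B, F

Start at A.
Its neighbours: F.
Then their neighbours: B.
Nothing further is reachable.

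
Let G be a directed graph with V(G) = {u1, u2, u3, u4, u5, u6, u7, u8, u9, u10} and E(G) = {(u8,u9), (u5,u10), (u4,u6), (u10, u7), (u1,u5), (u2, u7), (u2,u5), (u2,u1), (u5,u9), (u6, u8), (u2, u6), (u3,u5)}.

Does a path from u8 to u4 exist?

Explore from u8.
Distance 1: reach u9.
The search from u8 is exhausted; no directed path reaches u4.

No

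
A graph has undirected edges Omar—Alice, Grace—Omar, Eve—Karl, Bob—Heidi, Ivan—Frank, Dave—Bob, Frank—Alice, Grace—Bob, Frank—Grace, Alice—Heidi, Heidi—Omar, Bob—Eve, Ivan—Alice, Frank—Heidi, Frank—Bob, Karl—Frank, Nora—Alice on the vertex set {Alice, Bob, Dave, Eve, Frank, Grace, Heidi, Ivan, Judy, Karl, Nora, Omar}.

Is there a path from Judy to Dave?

Judy has no edges, so nothing is reachable from it.

No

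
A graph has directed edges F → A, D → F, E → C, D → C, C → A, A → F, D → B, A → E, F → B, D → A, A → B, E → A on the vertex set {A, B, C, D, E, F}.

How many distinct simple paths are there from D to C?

3

D→A→E→C
D→C
D→F→A→E→C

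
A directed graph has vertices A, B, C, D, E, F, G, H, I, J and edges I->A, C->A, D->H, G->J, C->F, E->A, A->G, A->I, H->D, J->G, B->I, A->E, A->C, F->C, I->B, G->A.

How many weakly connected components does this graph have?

2

From A: component {A, B, C, E, F, G, I, J}.
From D: component {D, H}.
That's 2 components.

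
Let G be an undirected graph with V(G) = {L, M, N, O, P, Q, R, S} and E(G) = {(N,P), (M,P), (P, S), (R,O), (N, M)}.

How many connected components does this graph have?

4

From L: component {L}.
From M: component {M, N, P, S}.
From O: component {O, R}.
From Q: component {Q}.
That's 4 components.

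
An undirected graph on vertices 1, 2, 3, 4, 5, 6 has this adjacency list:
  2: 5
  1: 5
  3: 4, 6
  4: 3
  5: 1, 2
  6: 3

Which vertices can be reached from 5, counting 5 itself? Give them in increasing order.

Start at 5.
Its neighbours: 1, 2.
Nothing further is reachable.

1, 2, 5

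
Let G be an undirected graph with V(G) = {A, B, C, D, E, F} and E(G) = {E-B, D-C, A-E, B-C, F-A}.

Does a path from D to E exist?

Yes

Explore from D.
Distance 1: reach C.
Distance 2: reach B.
Distance 3: reach E.
Found E.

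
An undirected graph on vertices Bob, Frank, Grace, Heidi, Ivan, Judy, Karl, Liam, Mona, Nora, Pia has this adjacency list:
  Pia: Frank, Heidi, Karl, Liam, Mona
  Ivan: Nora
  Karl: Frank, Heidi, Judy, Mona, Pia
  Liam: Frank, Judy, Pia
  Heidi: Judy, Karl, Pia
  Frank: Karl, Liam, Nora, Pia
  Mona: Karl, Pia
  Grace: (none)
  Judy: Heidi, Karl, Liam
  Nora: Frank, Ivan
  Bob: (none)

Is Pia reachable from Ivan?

Explore from Ivan.
Distance 1: reach Nora.
Distance 2: reach Frank.
Distance 3: reach Karl, Liam, Pia.
Found Pia.

Yes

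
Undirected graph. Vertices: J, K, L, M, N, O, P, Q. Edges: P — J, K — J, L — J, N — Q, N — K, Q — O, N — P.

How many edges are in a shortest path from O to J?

Distance 0: O.
Distance 1: Q.
Distance 2: N.
Distance 3: K, P.
Distance 4: J — contains J.

4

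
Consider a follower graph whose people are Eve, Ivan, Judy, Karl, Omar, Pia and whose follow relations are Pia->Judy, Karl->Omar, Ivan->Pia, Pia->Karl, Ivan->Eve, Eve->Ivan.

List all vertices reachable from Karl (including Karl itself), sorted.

Start at Karl.
Its neighbours: Omar.
Nothing further is reachable.

Karl, Omar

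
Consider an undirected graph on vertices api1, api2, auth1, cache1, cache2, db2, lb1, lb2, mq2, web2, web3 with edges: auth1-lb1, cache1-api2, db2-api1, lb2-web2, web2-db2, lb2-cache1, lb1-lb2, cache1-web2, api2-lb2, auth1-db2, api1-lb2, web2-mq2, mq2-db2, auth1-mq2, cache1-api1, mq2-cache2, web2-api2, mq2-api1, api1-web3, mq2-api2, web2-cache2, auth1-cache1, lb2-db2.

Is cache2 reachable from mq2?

Yes

Explore from mq2.
Distance 1: reach api1, api2, auth1, cache2, db2, web2.
Found cache2.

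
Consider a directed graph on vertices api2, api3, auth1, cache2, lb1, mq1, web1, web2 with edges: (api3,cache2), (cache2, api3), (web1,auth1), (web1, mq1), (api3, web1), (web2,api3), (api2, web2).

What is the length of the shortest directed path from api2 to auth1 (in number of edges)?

4

Distance 0: api2.
Distance 1: web2.
Distance 2: api3.
Distance 3: cache2, web1.
Distance 4: auth1, mq1 — contains auth1.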